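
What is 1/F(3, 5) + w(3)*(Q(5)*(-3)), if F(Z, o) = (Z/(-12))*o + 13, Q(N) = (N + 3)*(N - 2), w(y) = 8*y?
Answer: -81212/47 ≈ -1727.9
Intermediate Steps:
Q(N) = (-2 + N)*(3 + N) (Q(N) = (3 + N)*(-2 + N) = (-2 + N)*(3 + N))
F(Z, o) = 13 - Z*o/12 (F(Z, o) = (Z*(-1/12))*o + 13 = (-Z/12)*o + 13 = -Z*o/12 + 13 = 13 - Z*o/12)
1/F(3, 5) + w(3)*(Q(5)*(-3)) = 1/(13 - 1/12*3*5) + (8*3)*((-6 + 5 + 5²)*(-3)) = 1/(13 - 5/4) + 24*((-6 + 5 + 25)*(-3)) = 1/(47/4) + 24*(24*(-3)) = 4/47 + 24*(-72) = 4/47 - 1728 = -81212/47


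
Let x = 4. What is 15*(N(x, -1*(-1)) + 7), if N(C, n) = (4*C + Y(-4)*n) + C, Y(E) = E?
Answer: 345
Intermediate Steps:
N(C, n) = -4*n + 5*C (N(C, n) = (4*C - 4*n) + C = (-4*n + 4*C) + C = -4*n + 5*C)
15*(N(x, -1*(-1)) + 7) = 15*((-(-4)*(-1) + 5*4) + 7) = 15*((-4*1 + 20) + 7) = 15*((-4 + 20) + 7) = 15*(16 + 7) = 15*23 = 345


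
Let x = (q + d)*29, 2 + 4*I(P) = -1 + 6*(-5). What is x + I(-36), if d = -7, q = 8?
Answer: 83/4 ≈ 20.750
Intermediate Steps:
I(P) = -33/4 (I(P) = -½ + (-1 + 6*(-5))/4 = -½ + (-1 - 30)/4 = -½ + (¼)*(-31) = -½ - 31/4 = -33/4)
x = 29 (x = (8 - 7)*29 = 1*29 = 29)
x + I(-36) = 29 - 33/4 = 83/4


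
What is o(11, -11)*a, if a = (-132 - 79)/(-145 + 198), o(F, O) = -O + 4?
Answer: -3165/53 ≈ -59.717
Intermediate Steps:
o(F, O) = 4 - O
a = -211/53 ≈ -3.9811
o(11, -11)*a = (4 - 1*(-11))*(-211/53) = (4 + 11)*(-211/53) = 15*(-211/53) = -3165/53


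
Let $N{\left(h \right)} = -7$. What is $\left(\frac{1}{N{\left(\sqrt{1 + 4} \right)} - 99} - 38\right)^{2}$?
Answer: $\frac{16232841}{11236} \approx 1444.7$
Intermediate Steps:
$\left(\frac{1}{N{\left(\sqrt{1 + 4} \right)} - 99} - 38\right)^{2} = \left(\frac{1}{-7 - 99} - 38\right)^{2} = \left(\frac{1}{-106} - 38\right)^{2} = \left(- \frac{1}{106} - 38\right)^{2} = \left(- \frac{4029}{106}\right)^{2} = \frac{16232841}{11236}$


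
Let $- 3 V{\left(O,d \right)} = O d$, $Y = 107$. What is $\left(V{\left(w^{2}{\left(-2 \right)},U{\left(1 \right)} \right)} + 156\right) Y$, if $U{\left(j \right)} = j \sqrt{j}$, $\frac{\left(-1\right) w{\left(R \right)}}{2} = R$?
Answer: $\frac{48364}{3} \approx 16121.0$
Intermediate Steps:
$w{\left(R \right)} = - 2 R$
$U{\left(j \right)} = j^{\frac{3}{2}}$
$V{\left(O,d \right)} = - \frac{O d}{3}$
$\left(V{\left(w^{2}{\left(-2 \right)},U{\left(1 \right)} \right)} + 156\right) Y = \left(- \frac{\left(\left(-2\right) \left(-2\right)\right)^{2} \cdot 1^{\frac{3}{2}}}{3} + 156\right) 107 = \left(\left(- \frac{1}{3}\right) 4^{2} \cdot 1 + 156\right) 107 = \left(\left(- \frac{1}{3}\right) 16 \cdot 1 + 156\right) 107 = \left(- \frac{16}{3} + 156\right) 107 = \frac{452}{3} \cdot 107 = \frac{48364}{3}$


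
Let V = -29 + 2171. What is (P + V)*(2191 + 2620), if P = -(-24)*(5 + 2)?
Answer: 11113410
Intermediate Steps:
V = 2142
P = 168 (P = -(-24)*7 = -4*(-42) = 168)
(P + V)*(2191 + 2620) = (168 + 2142)*(2191 + 2620) = 2310*4811 = 11113410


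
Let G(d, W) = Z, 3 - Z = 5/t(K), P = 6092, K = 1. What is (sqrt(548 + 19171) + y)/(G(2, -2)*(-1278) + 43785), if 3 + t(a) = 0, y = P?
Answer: 6092/37821 + sqrt(2191)/12607 ≈ 0.16479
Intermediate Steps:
y = 6092
t(a) = -3 (t(a) = -3 + 0 = -3)
Z = 14/3 (Z = 3 - 5/(-3) = 3 - 5*(-1)/3 = 3 - 1*(-5/3) = 3 + 5/3 = 14/3 ≈ 4.6667)
G(d, W) = 14/3
(sqrt(548 + 19171) + y)/(G(2, -2)*(-1278) + 43785) = (sqrt(548 + 19171) + 6092)/((14/3)*(-1278) + 43785) = (sqrt(19719) + 6092)/(-5964 + 43785) = (3*sqrt(2191) + 6092)/37821 = (6092 + 3*sqrt(2191))*(1/37821) = 6092/37821 + sqrt(2191)/12607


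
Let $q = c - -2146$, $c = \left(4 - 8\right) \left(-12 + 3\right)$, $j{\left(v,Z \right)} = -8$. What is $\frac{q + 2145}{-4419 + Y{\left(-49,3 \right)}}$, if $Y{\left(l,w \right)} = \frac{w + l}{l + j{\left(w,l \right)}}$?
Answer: $- \frac{246639}{251837} \approx -0.97936$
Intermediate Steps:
$Y{\left(l,w \right)} = \frac{l + w}{-8 + l}$ ($Y{\left(l,w \right)} = \frac{w + l}{l - 8} = \frac{l + w}{-8 + l}$)
$c = 36$ ($c = \left(-4\right) \left(-9\right) = 36$)
$q = 2182$ ($q = 36 - -2146 = 36 + 2146 = 2182$)
$\frac{q + 2145}{-4419 + Y{\left(-49,3 \right)}} = \frac{2182 + 2145}{-4419 + \frac{-49 + 3}{-8 - 49}} = \frac{4327}{-4419 + \frac{1}{-57} \left(-46\right)} = \frac{4327}{-4419 - - \frac{46}{57}} = \frac{4327}{-4419 + \frac{46}{57}} = \frac{4327}{- \frac{251837}{57}} = 4327 \left(- \frac{57}{251837}\right) = - \frac{246639}{251837}$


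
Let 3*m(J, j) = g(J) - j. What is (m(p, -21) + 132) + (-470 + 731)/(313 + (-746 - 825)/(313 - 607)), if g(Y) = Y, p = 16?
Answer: 40755971/280779 ≈ 145.15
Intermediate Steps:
m(J, j) = -j/3 + J/3 (m(J, j) = (J - j)/3 = -j/3 + J/3)
(m(p, -21) + 132) + (-470 + 731)/(313 + (-746 - 825)/(313 - 607)) = ((-⅓*(-21) + (⅓)*16) + 132) + (-470 + 731)/(313 + (-746 - 825)/(313 - 607)) = ((7 + 16/3) + 132) + 261/(313 - 1571/(-294)) = (37/3 + 132) + 261/(313 - 1571*(-1/294)) = 433/3 + 261/(313 + 1571/294) = 433/3 + 261/(93593/294) = 433/3 + 261*(294/93593) = 433/3 + 76734/93593 = 40755971/280779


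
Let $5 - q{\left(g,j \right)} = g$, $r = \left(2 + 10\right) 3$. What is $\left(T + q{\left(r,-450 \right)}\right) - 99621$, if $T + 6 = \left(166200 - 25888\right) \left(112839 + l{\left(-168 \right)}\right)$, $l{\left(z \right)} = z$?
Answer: $15808993694$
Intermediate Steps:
$r = 36$ ($r = 12 \cdot 3 = 36$)
$q{\left(g,j \right)} = 5 - g$
$T = 15809093346$ ($T = -6 + \left(166200 - 25888\right) \left(112839 - 168\right) = -6 + 140312 \cdot 112671 = -6 + 15809093352 = 15809093346$)
$\left(T + q{\left(r,-450 \right)}\right) - 99621 = \left(15809093346 + \left(5 - 36\right)\right) - 99621 = \left(15809093346 - 31\right) - 99621 = 15809093315 - 99621 = 15808993694$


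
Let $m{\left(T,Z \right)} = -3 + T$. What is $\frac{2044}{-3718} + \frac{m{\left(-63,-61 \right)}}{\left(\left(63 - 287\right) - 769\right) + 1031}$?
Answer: $- \frac{80765}{35321} \approx -2.2866$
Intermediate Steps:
$\frac{2044}{-3718} + \frac{m{\left(-63,-61 \right)}}{\left(\left(63 - 287\right) - 769\right) + 1031} = \frac{2044}{-3718} + \frac{-3 - 63}{\left(\left(63 - 287\right) - 769\right) + 1031} = 2044 \left(- \frac{1}{3718}\right) - \frac{66}{\left(\left(63 - 287\right) - 769\right) + 1031} = - \frac{1022}{1859} - \frac{66}{\left(-224 - 769\right) + 1031} = - \frac{1022}{1859} - \frac{66}{-993 + 1031} = - \frac{1022}{1859} - \frac{66}{38} = - \frac{1022}{1859} - \frac{33}{19} = - \frac{80765}{35321}$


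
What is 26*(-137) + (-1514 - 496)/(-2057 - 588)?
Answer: -1883896/529 ≈ -3561.2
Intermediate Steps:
26*(-137) + (-1514 - 496)/(-2057 - 588) = -3562 - 2010/(-2645) = -3562 - 2010*(-1/2645) = -3562 + 402/529 = -1883896/529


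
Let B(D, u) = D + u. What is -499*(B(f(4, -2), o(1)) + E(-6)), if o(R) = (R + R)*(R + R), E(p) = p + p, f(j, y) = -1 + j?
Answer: 2495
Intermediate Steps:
E(p) = 2*p
o(R) = 4*R² (o(R) = (2*R)*(2*R) = 4*R²)
-499*(B(f(4, -2), o(1)) + E(-6)) = -499*(((-1 + 4) + 4*1²) + 2*(-6)) = -499*((3 + 4*1) - 12) = -499*((3 + 4) - 12) = -499*(7 - 12) = -499*(-5) = 2495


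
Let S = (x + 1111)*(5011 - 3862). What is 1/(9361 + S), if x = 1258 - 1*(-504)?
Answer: 1/3310438 ≈ 3.0208e-7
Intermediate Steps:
x = 1762 (x = 1258 + 504 = 1762)
S = 3301077 (S = (1762 + 1111)*(5011 - 3862) = 2873*1149 = 3301077)
1/(9361 + S) = 1/(9361 + 3301077) = 1/3310438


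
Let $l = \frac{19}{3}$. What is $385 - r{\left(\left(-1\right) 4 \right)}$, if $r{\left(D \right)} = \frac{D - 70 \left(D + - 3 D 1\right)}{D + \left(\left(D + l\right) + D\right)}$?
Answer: $\frac{4853}{17} \approx 285.47$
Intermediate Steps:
$l = \frac{19}{3}$ ($l = 19 \cdot \frac{1}{3} = \frac{19}{3} \approx 6.3333$)
$r{\left(D \right)} = \frac{141 D}{\frac{19}{3} + 3 D}$ ($r{\left(D \right)} = \frac{D - 70 \left(D + - 3 D 1\right)}{D + \left(\left(D + \frac{19}{3}\right) + D\right)} = \frac{D - 70 \left(D - 3 D\right)}{D + \left(\left(\frac{19}{3} + D\right) + D\right)} = \frac{D - 70 \left(- 2 D\right)}{D + \left(\frac{19}{3} + 2 D\right)} = \frac{D + 140 D}{\frac{19}{3} + 3 D} = \frac{141 D}{\frac{19}{3} + 3 D}$)
$385 - r{\left(\left(-1\right) 4 \right)} = 385 - \frac{423 \left(\left(-1\right) 4\right)}{19 + 9 \left(\left(-1\right) 4\right)} = 385 - 423 \left(-4\right) \frac{1}{19 + 9 \left(-4\right)} = 385 - 423 \left(-4\right) \frac{1}{19 - 36} = 385 - 423 \left(-4\right) \frac{1}{-17} = 385 - 423 \left(-4\right) \left(- \frac{1}{17}\right) = 385 - \frac{1692}{17} = \frac{4853}{17}$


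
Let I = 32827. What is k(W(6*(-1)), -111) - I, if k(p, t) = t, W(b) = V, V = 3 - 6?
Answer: -32938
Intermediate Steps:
V = -3
W(b) = -3
k(W(6*(-1)), -111) - I = -111 - 1*32827 = -111 - 32827 = -32938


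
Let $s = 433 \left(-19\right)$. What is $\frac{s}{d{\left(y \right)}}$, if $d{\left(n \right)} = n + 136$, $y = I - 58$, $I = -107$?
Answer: $\frac{8227}{29} \approx 283.69$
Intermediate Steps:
$y = -165$ ($y = -107 - 58 = -165$)
$d{\left(n \right)} = 136 + n$
$s = -8227$
$\frac{s}{d{\left(y \right)}} = - \frac{8227}{136 - 165} = - \frac{8227}{-29} = \left(-8227\right) \left(- \frac{1}{29}\right) = \frac{8227}{29}$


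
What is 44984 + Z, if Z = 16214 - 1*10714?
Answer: 50484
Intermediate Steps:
Z = 5500 (Z = 16214 - 10714 = 5500)
44984 + Z = 44984 + 5500 = 50484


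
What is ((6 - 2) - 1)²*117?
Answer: 1053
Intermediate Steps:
((6 - 2) - 1)²*117 = (4 - 1)²*117 = 3²*117 = 9*117 = 1053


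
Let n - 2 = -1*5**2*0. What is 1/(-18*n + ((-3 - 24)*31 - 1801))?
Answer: -1/2674 ≈ -0.00037397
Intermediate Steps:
n = 2 (n = 2 - 1*5**2*0 = 2 - 1*25*0 = 2 - 25*0 = 2 + 0 = 2)
1/(-18*n + ((-3 - 24)*31 - 1801)) = 1/(-18*2 + ((-3 - 24)*31 - 1801)) = 1/(-36 + (-27*31 - 1801)) = 1/(-36 + (-837 - 1801)) = 1/(-36 - 2638) = 1/(-2674) = -1/2674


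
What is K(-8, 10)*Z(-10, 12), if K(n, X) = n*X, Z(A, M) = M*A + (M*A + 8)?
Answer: 18560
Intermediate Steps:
Z(A, M) = 8 + 2*A*M (Z(A, M) = A*M + (A*M + 8) = A*M + (8 + A*M) = 8 + 2*A*M)
K(n, X) = X*n
K(-8, 10)*Z(-10, 12) = (10*(-8))*(8 + 2*(-10)*12) = -80*(8 - 240) = -80*(-232) = 18560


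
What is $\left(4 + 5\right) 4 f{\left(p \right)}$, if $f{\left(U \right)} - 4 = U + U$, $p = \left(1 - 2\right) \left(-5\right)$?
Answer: $504$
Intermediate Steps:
$p = 5$ ($p = \left(-1\right) \left(-5\right) = 5$)
$f{\left(U \right)} = 4 + 2 U$ ($f{\left(U \right)} = 4 + \left(U + U\right) = 4 + 2 U$)
$\left(4 + 5\right) 4 f{\left(p \right)} = \left(4 + 5\right) 4 \left(4 + 2 \cdot 5\right) = 9 \cdot 4 \left(4 + 10\right) = 36 \cdot 14 = 504$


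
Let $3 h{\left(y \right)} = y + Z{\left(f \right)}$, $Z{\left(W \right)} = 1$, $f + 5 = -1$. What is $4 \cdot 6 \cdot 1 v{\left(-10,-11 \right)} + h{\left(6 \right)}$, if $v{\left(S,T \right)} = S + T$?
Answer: $- \frac{1505}{3} \approx -501.67$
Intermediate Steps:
$f = -6$ ($f = -5 - 1 = -6$)
$h{\left(y \right)} = \frac{1}{3} + \frac{y}{3}$ ($h{\left(y \right)} = \frac{y + 1}{3} = \frac{1 + y}{3} = \frac{1}{3} + \frac{y}{3}$)
$4 \cdot 6 \cdot 1 v{\left(-10,-11 \right)} + h{\left(6 \right)} = 4 \cdot 6 \cdot 1 \left(-10 - 11\right) + \left(\frac{1}{3} + \frac{1}{3} \cdot 6\right) = 24 \cdot 1 \left(-21\right) + \left(\frac{1}{3} + 2\right) = 24 \left(-21\right) + \frac{7}{3} = -504 + \frac{7}{3} = - \frac{1505}{3}$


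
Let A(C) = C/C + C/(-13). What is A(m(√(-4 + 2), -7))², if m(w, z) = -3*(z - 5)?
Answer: 529/169 ≈ 3.1302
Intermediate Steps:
m(w, z) = 15 - 3*z (m(w, z) = -3*(-5 + z) = 15 - 3*z)
A(C) = 1 - C/13 (A(C) = 1 + C*(-1/13) = 1 - C/13)
A(m(√(-4 + 2), -7))² = (1 - (15 - 3*(-7))/13)² = (1 - (15 + 21)/13)² = (1 - 1/13*36)² = (1 - 36/13)² = (-23/13)² = 529/169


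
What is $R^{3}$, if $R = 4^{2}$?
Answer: $4096$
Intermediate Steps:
$R = 16$
$R^{3} = 16^{3} = 4096$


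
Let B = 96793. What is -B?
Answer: -96793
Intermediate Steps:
-B = -1*96793 = -96793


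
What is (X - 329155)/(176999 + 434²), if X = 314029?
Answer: -5042/121785 ≈ -0.041401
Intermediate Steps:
(X - 329155)/(176999 + 434²) = (314029 - 329155)/(176999 + 434²) = -15126/(176999 + 188356) = -15126/365355 = -15126*1/365355 = -5042/121785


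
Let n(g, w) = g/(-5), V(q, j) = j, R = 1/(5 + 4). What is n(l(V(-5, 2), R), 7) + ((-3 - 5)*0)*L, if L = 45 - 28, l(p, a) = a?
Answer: -1/45 ≈ -0.022222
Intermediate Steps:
R = ⅑ (R = 1/9 = ⅑ ≈ 0.11111)
n(g, w) = -g/5 (n(g, w) = g*(-⅕) = -g/5)
L = 17
n(l(V(-5, 2), R), 7) + ((-3 - 5)*0)*L = -⅕*⅑ + ((-3 - 5)*0)*17 = -1/45 - 8*0*17 = -1/45 + 0*17 = -1/45 + 0 = -1/45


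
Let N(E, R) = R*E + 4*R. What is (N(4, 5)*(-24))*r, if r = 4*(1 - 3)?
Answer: 7680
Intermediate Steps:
N(E, R) = 4*R + E*R (N(E, R) = E*R + 4*R = 4*R + E*R)
r = -8 (r = 4*(-2) = -8)
(N(4, 5)*(-24))*r = ((5*(4 + 4))*(-24))*(-8) = ((5*8)*(-24))*(-8) = (40*(-24))*(-8) = -960*(-8) = 7680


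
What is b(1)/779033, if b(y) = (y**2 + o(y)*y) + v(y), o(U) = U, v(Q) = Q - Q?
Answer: 2/779033 ≈ 2.5673e-6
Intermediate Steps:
v(Q) = 0
b(y) = 2*y**2 (b(y) = (y**2 + y*y) + 0 = (y**2 + y**2) + 0 = 2*y**2 + 0 = 2*y**2)
b(1)/779033 = (2*1**2)/779033 = (2*1)*(1/779033) = 2*(1/779033) = 2/779033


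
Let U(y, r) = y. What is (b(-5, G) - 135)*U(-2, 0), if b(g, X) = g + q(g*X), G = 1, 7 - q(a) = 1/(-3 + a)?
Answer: 1063/4 ≈ 265.75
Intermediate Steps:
q(a) = 7 - 1/(-3 + a)
b(g, X) = g + (-22 + 7*X*g)/(-3 + X*g) (b(g, X) = g + (-22 + 7*(g*X))/(-3 + g*X) = g + (-22 + 7*(X*g))/(-3 + X*g) = g + (-22 + 7*X*g)/(-3 + X*g))
(b(-5, G) - 135)*U(-2, 0) = ((-22 - 5*(-3 + 1*(-5)) + 7*1*(-5))/(-3 + 1*(-5)) - 135)*(-2) = ((-22 - 5*(-3 - 5) - 35)/(-3 - 5) - 135)*(-2) = ((-22 - 5*(-8) - 35)/(-8) - 135)*(-2) = (-(-22 + 40 - 35)/8 - 135)*(-2) = (-1/8*(-17) - 135)*(-2) = (17/8 - 135)*(-2) = -1063/8*(-2) = 1063/4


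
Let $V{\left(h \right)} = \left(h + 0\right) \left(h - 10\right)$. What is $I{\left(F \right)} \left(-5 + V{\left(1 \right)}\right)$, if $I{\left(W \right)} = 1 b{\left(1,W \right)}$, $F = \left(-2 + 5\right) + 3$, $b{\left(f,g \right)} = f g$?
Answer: $-84$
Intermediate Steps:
$F = 6$ ($F = 3 + 3 = 6$)
$V{\left(h \right)} = h \left(-10 + h\right)$
$I{\left(W \right)} = W$ ($I{\left(W \right)} = 1 \cdot 1 W = 1 W = W$)
$I{\left(F \right)} \left(-5 + V{\left(1 \right)}\right) = 6 \left(-5 + 1 \left(-10 + 1\right)\right) = 6 \left(-5 + 1 \left(-9\right)\right) = 6 \left(-5 - 9\right) = 6 \left(-14\right) = -84$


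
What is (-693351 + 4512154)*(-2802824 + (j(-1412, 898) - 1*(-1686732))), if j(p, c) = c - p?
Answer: -4253314042946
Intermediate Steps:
(-693351 + 4512154)*(-2802824 + (j(-1412, 898) - 1*(-1686732))) = (-693351 + 4512154)*(-2802824 + ((898 - 1*(-1412)) - 1*(-1686732))) = 3818803*(-2802824 + ((898 + 1412) + 1686732)) = 3818803*(-2802824 + (2310 + 1686732)) = 3818803*(-2802824 + 1689042) = 3818803*(-1113782) = -4253314042946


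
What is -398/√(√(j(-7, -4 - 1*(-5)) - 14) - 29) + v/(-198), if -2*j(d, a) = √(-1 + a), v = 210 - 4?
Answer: -103/99 - 398/√(-29 + I*√14) ≈ -5.7593 + 73.451*I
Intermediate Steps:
v = 206
j(d, a) = -√(-1 + a)/2
-398/√(√(j(-7, -4 - 1*(-5)) - 14) - 29) + v/(-198) = -398/√(√(-√(-1 + (-4 - 1*(-5)))/2 - 14) - 29) + 206/(-198) = -398/√(√(-√(-1 + (-4 + 5))/2 - 14) - 29) + 206*(-1/198) = -398/√(√(-√(-1 + 1)/2 - 14) - 29) - 103/99 = -398/√(√(-√0/2 - 14) - 29) - 103/99 = -398/√(√(-½*0 - 14) - 29) - 103/99 = -398/√(√(0 - 14) - 29) - 103/99 = -398/√(√(-14) - 29) - 103/99 = -398/√(I*√14 - 29) - 103/99 = -398/√(-29 + I*√14) - 103/99 = -103/99 - 398/√(-29 + I*√14)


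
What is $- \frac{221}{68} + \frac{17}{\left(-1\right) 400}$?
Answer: $- \frac{1317}{400} \approx -3.2925$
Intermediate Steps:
$- \frac{221}{68} + \frac{17}{\left(-1\right) 400} = \left(-221\right) \frac{1}{68} + \frac{17}{-400} = - \frac{13}{4} + 17 \left(- \frac{1}{400}\right) = - \frac{13}{4} - \frac{17}{400} = - \frac{1317}{400}$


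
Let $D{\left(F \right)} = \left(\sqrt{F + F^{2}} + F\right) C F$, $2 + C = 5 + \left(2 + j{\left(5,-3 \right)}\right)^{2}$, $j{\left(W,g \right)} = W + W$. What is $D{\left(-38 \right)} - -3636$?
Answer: $215904 - 5586 \sqrt{1406} \approx 6447.6$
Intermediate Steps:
$j{\left(W,g \right)} = 2 W$
$C = 147$ ($C = -2 + \left(5 + \left(2 + 2 \cdot 5\right)^{2}\right) = -2 + \left(5 + \left(2 + 10\right)^{2}\right) = -2 + \left(5 + 12^{2}\right) = -2 + \left(5 + 144\right) = -2 + 149 = 147$)
$D{\left(F \right)} = F \left(147 F + 147 \sqrt{F + F^{2}}\right)$ ($D{\left(F \right)} = \left(\sqrt{F + F^{2}} + F\right) 147 F = \left(F + \sqrt{F + F^{2}}\right) 147 F = \left(147 F + 147 \sqrt{F + F^{2}}\right) F = F \left(147 F + 147 \sqrt{F + F^{2}}\right)$)
$D{\left(-38 \right)} - -3636 = 147 \left(-38\right) \left(-38 + \sqrt{- 38 \left(1 - 38\right)}\right) - -3636 = 147 \left(-38\right) \left(-38 + \sqrt{\left(-38\right) \left(-37\right)}\right) + 3636 = 147 \left(-38\right) \left(-38 + \sqrt{1406}\right) + 3636 = \left(212268 - 5586 \sqrt{1406}\right) + 3636 = 215904 - 5586 \sqrt{1406}$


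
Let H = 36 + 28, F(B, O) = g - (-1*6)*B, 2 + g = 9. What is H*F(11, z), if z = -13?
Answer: 4672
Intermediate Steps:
g = 7 (g = -2 + 9 = 7)
F(B, O) = 7 + 6*B (F(B, O) = 7 - (-1*6)*B = 7 - (-6)*B = 7 + 6*B)
H = 64
H*F(11, z) = 64*(7 + 6*11) = 64*(7 + 66) = 64*73 = 4672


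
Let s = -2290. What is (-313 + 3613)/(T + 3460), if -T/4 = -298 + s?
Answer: 275/1151 ≈ 0.23892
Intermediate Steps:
T = 10352 (T = -4*(-298 - 2290) = -4*(-2588) = 10352)
(-313 + 3613)/(T + 3460) = (-313 + 3613)/(10352 + 3460) = 3300/13812 = 3300*(1/13812) = 275/1151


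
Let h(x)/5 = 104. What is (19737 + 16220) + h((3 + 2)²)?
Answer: 36477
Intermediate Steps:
h(x) = 520 (h(x) = 5*104 = 520)
(19737 + 16220) + h((3 + 2)²) = (19737 + 16220) + 520 = 35957 + 520 = 36477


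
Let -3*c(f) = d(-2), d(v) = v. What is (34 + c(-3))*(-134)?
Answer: -13936/3 ≈ -4645.3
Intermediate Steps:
c(f) = ⅔ (c(f) = -⅓*(-2) = ⅔)
(34 + c(-3))*(-134) = (34 + ⅔)*(-134) = (104/3)*(-134) = -13936/3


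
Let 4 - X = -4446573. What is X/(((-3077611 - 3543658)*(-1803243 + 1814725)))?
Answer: -4446577/76025410658 ≈ -5.8488e-5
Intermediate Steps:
X = 4446577 (X = 4 - 1*(-4446573) = 4 + 4446573 = 4446577)
X/(((-3077611 - 3543658)*(-1803243 + 1814725))) = 4446577/(((-3077611 - 3543658)*(-1803243 + 1814725))) = 4446577/((-6621269*11482)) = 4446577/(-76025410658) = 4446577*(-1/76025410658) = -4446577/76025410658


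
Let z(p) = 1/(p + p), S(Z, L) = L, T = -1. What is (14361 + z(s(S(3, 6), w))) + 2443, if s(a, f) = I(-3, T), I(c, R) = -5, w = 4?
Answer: 168039/10 ≈ 16804.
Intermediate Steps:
s(a, f) = -5
z(p) = 1/(2*p)
(14361 + z(s(S(3, 6), w))) + 2443 = (14361 + (½)/(-5)) + 2443 = (14361 + (½)*(-⅕)) + 2443 = (14361 - ⅒) + 2443 = 143609/10 + 2443 = 168039/10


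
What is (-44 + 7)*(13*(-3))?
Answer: 1443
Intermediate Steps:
(-44 + 7)*(13*(-3)) = -37*(-39) = 1443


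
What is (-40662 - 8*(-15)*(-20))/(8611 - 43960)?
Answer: 14354/11783 ≈ 1.2182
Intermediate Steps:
(-40662 - 8*(-15)*(-20))/(8611 - 43960) = (-40662 + 120*(-20))/(-35349) = (-40662 - 2400)*(-1/35349) = -43062*(-1/35349) = 14354/11783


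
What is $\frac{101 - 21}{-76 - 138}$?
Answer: $- \frac{40}{107} \approx -0.37383$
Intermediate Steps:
$\frac{101 - 21}{-76 - 138} = \frac{1}{-214} \cdot 80 = \left(- \frac{1}{214}\right) 80 = - \frac{40}{107}$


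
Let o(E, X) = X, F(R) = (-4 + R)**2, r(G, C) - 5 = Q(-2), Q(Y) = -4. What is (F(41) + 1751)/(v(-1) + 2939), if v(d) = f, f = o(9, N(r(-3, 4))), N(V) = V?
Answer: 52/49 ≈ 1.0612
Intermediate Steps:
r(G, C) = 1 (r(G, C) = 5 - 4 = 1)
f = 1
v(d) = 1
(F(41) + 1751)/(v(-1) + 2939) = ((-4 + 41)**2 + 1751)/(1 + 2939) = (37**2 + 1751)/2940 = (1369 + 1751)*(1/2940) = 3120*(1/2940) = 52/49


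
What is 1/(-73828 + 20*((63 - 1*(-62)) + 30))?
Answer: -1/70728 ≈ -1.4139e-5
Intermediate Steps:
1/(-73828 + 20*((63 - 1*(-62)) + 30)) = 1/(-73828 + 20*((63 + 62) + 30)) = 1/(-73828 + 20*(125 + 30)) = 1/(-73828 + 20*155) = 1/(-73828 + 3100) = 1/(-70728) = -1/70728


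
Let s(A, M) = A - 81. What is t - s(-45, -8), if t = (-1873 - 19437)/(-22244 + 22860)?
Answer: 28153/308 ≈ 91.406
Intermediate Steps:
s(A, M) = -81 + A
t = -10655/308 (t = -21310/616 = -21310*1/616 = -10655/308 ≈ -34.594)
t - s(-45, -8) = -10655/308 - (-81 - 45) = -10655/308 - 1*(-126) = -10655/308 + 126 = 28153/308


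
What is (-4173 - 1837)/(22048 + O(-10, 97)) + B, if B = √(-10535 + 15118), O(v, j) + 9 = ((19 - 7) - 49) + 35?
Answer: -6010/22037 + √4583 ≈ 67.425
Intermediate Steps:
O(v, j) = -11 (O(v, j) = -9 + (((19 - 7) - 49) + 35) = -9 + ((12 - 49) + 35) = -9 + (-37 + 35) = -9 - 2 = -11)
B = √4583 ≈ 67.698
(-4173 - 1837)/(22048 + O(-10, 97)) + B = (-4173 - 1837)/(22048 - 11) + √4583 = -6010/22037 + √4583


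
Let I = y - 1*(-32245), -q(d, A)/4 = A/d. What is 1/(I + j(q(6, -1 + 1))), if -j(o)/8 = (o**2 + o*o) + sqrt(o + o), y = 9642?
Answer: 1/41887 ≈ 2.3874e-5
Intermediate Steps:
q(d, A) = -4*A/d
I = 41887 (I = 9642 - 1*(-32245) = 9642 + 32245 = 41887)
j(o) = -16*o**2 - 8*sqrt(2)*sqrt(o) (j(o) = -8*((o**2 + o*o) + sqrt(o + o)) = -8*((o**2 + o**2) + sqrt(2*o)) = -8*(2*o**2 + sqrt(2)*sqrt(o)) = -16*o**2 - 8*sqrt(2)*sqrt(o))
1/(I + j(q(6, -1 + 1))) = 1/(41887 + (-16*4*(-1 + 1)**2/9 - 8*sqrt(2)*sqrt(-4*(-1 + 1)/6))) = 1/(41887 + (-16*(-4*0*1/6)**2 - 8*sqrt(2)*sqrt(-4*0*1/6))) = 1/(41887 + (-16*0**2 - 8*sqrt(2)*sqrt(0))) = 1/(41887 + (-16*0 - 8*sqrt(2)*0)) = 1/(41887 + (0 + 0)) = 1/(41887 + 0) = 1/41887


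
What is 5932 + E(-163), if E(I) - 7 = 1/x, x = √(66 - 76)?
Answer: 5939 - I*√10/10 ≈ 5939.0 - 0.31623*I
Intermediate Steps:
x = I*√10 (x = √(-10) = I*√10 ≈ 3.1623*I)
E(I) = 7 - I*√10/10 (E(I) = 7 + 1/(I*√10) = 7 - I*√10/10)
5932 + E(-163) = 5932 + (7 - I*√10/10) = 5939 - I*√10/10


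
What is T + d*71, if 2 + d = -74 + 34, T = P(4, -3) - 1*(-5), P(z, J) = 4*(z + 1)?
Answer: -2957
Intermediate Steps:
P(z, J) = 4 + 4*z (P(z, J) = 4*(1 + z) = 4 + 4*z)
T = 25 (T = (4 + 4*4) - 1*(-5) = (4 + 16) + 5 = 20 + 5 = 25)
d = -42 (d = -2 + (-74 + 34) = -2 - 40 = -42)
T + d*71 = 25 - 42*71 = 25 - 2982 = -2957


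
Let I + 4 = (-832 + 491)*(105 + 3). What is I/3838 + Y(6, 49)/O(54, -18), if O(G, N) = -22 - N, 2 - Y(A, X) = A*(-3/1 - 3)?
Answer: -73293/3838 ≈ -19.097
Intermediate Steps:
I = -36832 (I = -4 + (-832 + 491)*(105 + 3) = -4 - 341*108 = -4 - 36828 = -36832)
Y(A, X) = 2 + 6*A (Y(A, X) = 2 - A*(-3/1 - 3) = 2 - A*(-3*1 - 3) = 2 - A*(-3 - 3) = 2 - A*(-6) = 2 - (-6)*A = 2 + 6*A)
I/3838 + Y(6, 49)/O(54, -18) = -36832/3838 + (2 + 6*6)/(-22 - 1*(-18)) = -36832*1/3838 + (2 + 36)/(-22 + 18) = -18416/1919 + 38/(-4) = -18416/1919 + 38*(-1/4) = -18416/1919 - 19/2 = -73293/3838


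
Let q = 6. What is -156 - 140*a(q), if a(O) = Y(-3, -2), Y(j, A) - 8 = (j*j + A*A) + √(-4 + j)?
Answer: -3096 - 140*I*√7 ≈ -3096.0 - 370.41*I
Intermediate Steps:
Y(j, A) = 8 + A² + j² + √(-4 + j) (Y(j, A) = 8 + ((j*j + A*A) + √(-4 + j)) = 8 + ((j² + A²) + √(-4 + j)) = 8 + ((A² + j²) + √(-4 + j)) = 8 + (A² + j² + √(-4 + j)) = 8 + A² + j² + √(-4 + j))
a(O) = 21 + I*√7 (a(O) = 8 + (-2)² + (-3)² + √(-4 - 3) = 8 + 4 + 9 + √(-7) = 8 + 4 + 9 + I*√7 = 21 + I*√7)
-156 - 140*a(q) = -156 - 140*(21 + I*√7) = -156 + (-2940 - 140*I*√7) = -3096 - 140*I*√7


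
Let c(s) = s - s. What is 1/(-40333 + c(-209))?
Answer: -1/40333 ≈ -2.4794e-5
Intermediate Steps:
c(s) = 0
1/(-40333 + c(-209)) = 1/(-40333 + 0) = 1/(-40333) = -1/40333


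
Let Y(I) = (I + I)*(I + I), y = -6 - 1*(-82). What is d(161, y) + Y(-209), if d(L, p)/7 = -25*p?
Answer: 161424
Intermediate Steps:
y = 76 (y = -6 + 82 = 76)
d(L, p) = -175*p (d(L, p) = 7*(-25*p) = -175*p)
Y(I) = 4*I**2 (Y(I) = (2*I)*(2*I) = 4*I**2)
d(161, y) + Y(-209) = -175*76 + 4*(-209)**2 = -13300 + 4*43681 = -13300 + 174724 = 161424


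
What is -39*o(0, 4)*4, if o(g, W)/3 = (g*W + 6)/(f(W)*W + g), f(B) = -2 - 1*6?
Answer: 351/4 ≈ 87.750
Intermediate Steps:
f(B) = -8 (f(B) = -2 - 6 = -8)
o(g, W) = 3*(6 + W*g)/(g - 8*W) (o(g, W) = 3*((g*W + 6)/(-8*W + g)) = 3*((W*g + 6)/(g - 8*W)) = 3*((6 + W*g)/(g - 8*W)) = 3*(6 + W*g)/(g - 8*W))
-39*o(0, 4)*4 = -117*(6 + 4*0)/(0 - 8*4)*4 = -117*(6 + 0)/(0 - 32)*4 = -117*6/(-32)*4 = -117*(-1)*6/32*4 = -39*(-9/16)*4 = (351/16)*4 = 351/4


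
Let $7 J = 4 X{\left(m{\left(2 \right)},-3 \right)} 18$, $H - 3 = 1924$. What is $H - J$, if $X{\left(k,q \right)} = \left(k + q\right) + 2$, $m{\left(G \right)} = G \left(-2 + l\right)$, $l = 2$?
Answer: $\frac{13561}{7} \approx 1937.3$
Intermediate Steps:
$m{\left(G \right)} = 0$ ($m{\left(G \right)} = G \left(-2 + 2\right) = G 0 = 0$)
$H = 1927$ ($H = 3 + 1924 = 1927$)
$X{\left(k,q \right)} = 2 + k + q$
$J = - \frac{72}{7}$ ($J = \frac{4 \left(2 + 0 - 3\right) 18}{7} = \frac{4 \left(-1\right) 18}{7} = \frac{\left(-4\right) 18}{7} = \frac{1}{7} \left(-72\right) = - \frac{72}{7} \approx -10.286$)
$H - J = 1927 - - \frac{72}{7} = 1927 + \frac{72}{7} = \frac{13561}{7}$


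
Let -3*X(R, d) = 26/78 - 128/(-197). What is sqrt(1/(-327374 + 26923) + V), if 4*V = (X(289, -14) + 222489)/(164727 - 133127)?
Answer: sqrt(34636696266692549740238)/140277567390 ≈ 1.3267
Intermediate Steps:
X(R, d) = -581/1773 (X(R, d) = -(26/78 - 128/(-197))/3 = -(26*(1/78) - 128*(-1/197))/3 = -(1/3 + 128/197)/3 = -1/3*581/591 = -581/1773)
V = 12327263/7003350 (V = ((-581/1773 + 222489)/(164727 - 133127))/4 = ((394472416/1773)/31600)/4 = ((394472416/1773)*(1/31600))/4 = (1/4)*(24654526/3501675) = 12327263/7003350 ≈ 1.7602)
sqrt(1/(-327374 + 26923) + V) = sqrt(1/(-327374 + 26923) + 12327263/7003350) = sqrt(1/(-300451) + 12327263/7003350) = sqrt(-1/300451 + 12327263/7003350) = sqrt(3703731492263/2104163510850) = sqrt(34636696266692549740238)/140277567390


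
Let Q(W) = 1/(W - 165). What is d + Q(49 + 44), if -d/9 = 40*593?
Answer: -15370561/72 ≈ -2.1348e+5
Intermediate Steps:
d = -213480 (d = -360*593 = -9*23720 = -213480)
Q(W) = 1/(-165 + W)
d + Q(49 + 44) = -213480 + 1/(-165 + (49 + 44)) = -213480 + 1/(-165 + 93) = -213480 + 1/(-72) = -213480 - 1/72 = -15370561/72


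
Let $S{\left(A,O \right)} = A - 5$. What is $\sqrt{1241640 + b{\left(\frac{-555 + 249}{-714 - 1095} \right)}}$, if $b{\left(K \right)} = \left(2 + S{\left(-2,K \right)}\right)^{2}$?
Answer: $\sqrt{1241665} \approx 1114.3$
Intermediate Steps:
$S{\left(A,O \right)} = -5 + A$
$b{\left(K \right)} = 25$ ($b{\left(K \right)} = \left(2 - 7\right)^{2} = \left(-5\right)^{2} = 25$)
$\sqrt{1241640 + b{\left(\frac{-555 + 249}{-714 - 1095} \right)}} = \sqrt{1241640 + 25} = \sqrt{1241665}$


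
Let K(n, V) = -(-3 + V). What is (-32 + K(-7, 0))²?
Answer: 841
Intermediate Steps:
K(n, V) = 3 - V
(-32 + K(-7, 0))² = (-32 + (3 - 1*0))² = (-32 + (3 + 0))² = (-32 + 3)² = (-29)² = 841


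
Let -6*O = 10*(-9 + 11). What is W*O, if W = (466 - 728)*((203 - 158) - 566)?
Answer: -1365020/3 ≈ -4.5501e+5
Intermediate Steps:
O = -10/3 (O = -5*(-9 + 11)/3 = -5*2/3 = -⅙*20 = -10/3 ≈ -3.3333)
W = 136502 (W = -262*(45 - 566) = -262*(-521) = 136502)
W*O = 136502*(-10/3) = -1365020/3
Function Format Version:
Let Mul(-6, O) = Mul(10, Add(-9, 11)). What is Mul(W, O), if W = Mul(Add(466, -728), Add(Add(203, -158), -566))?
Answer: Rational(-1365020, 3) ≈ -4.5501e+5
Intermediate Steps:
O = Rational(-10, 3) (O = Mul(Rational(-1, 6), Mul(10, Add(-9, 11))) = Mul(Rational(-1, 6), Mul(10, 2)) = Mul(Rational(-1, 6), 20) = Rational(-10, 3) ≈ -3.3333)
W = 136502 (W = Mul(-262, Add(45, -566)) = Mul(-262, -521) = 136502)
Mul(W, O) = Mul(136502, Rational(-10, 3)) = Rational(-1365020, 3)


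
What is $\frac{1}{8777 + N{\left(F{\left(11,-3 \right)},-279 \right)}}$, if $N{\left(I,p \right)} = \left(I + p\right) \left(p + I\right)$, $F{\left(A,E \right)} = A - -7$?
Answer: $\frac{1}{76898} \approx 1.3004 \cdot 10^{-5}$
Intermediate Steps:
$F{\left(A,E \right)} = 7 + A$ ($F{\left(A,E \right)} = A + 7 = 7 + A$)
$N{\left(I,p \right)} = \left(I + p\right)^{2}$ ($N{\left(I,p \right)} = \left(I + p\right) \left(I + p\right) = \left(I + p\right)^{2}$)
$\frac{1}{8777 + N{\left(F{\left(11,-3 \right)},-279 \right)}} = \frac{1}{8777 + \left(\left(7 + 11\right) - 279\right)^{2}} = \frac{1}{8777 + \left(18 - 279\right)^{2}} = \frac{1}{8777 + \left(-261\right)^{2}} = \frac{1}{8777 + 68121} = \frac{1}{76898}$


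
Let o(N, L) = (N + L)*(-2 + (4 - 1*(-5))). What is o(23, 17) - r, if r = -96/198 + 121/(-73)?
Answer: 679681/2409 ≈ 282.14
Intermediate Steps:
o(N, L) = 7*L + 7*N (o(N, L) = (L + N)*(-2 + (4 + 5)) = (L + N)*(-2 + 9) = (L + N)*7 = 7*L + 7*N)
r = -5161/2409 (r = -96*1/198 + 121*(-1/73) = -16/33 - 121/73 = -5161/2409 ≈ -2.1424)
o(23, 17) - r = (7*17 + 7*23) - 1*(-5161/2409) = (119 + 161) + 5161/2409 = 280 + 5161/2409 = 679681/2409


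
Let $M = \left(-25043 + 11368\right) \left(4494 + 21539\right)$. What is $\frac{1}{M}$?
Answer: $- \frac{1}{356001275} \approx -2.809 \cdot 10^{-9}$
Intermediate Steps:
$M = -356001275$ ($M = \left(-13675\right) 26033 = -356001275$)
$\frac{1}{M} = \frac{1}{-356001275} = - \frac{1}{356001275}$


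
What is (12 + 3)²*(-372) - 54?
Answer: -83754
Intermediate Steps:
(12 + 3)²*(-372) - 54 = 15²*(-372) - 54 = 225*(-372) - 54 = -83700 - 54 = -83754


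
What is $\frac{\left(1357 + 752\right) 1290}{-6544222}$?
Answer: $- \frac{1360305}{3272111} \approx -0.41573$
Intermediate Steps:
$\frac{\left(1357 + 752\right) 1290}{-6544222} = 2109 \cdot 1290 \left(- \frac{1}{6544222}\right) = 2720610 \left(- \frac{1}{6544222}\right) = - \frac{1360305}{3272111}$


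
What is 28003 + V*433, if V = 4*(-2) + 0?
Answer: 24539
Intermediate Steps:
V = -8 (V = -8 + 0 = -8)
28003 + V*433 = 28003 - 8*433 = 28003 - 3464 = 24539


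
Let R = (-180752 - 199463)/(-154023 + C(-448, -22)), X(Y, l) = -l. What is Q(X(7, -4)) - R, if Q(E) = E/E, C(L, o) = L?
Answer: -225744/154471 ≈ -1.4614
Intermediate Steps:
Q(E) = 1
R = 380215/154471 (R = (-180752 - 199463)/(-154023 - 448) = -380215/(-154471) = -380215*(-1/154471) = 380215/154471 ≈ 2.4614)
Q(X(7, -4)) - R = 1 - 1*380215/154471 = 1 - 380215/154471 = -225744/154471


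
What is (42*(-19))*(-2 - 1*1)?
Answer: 2394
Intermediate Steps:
(42*(-19))*(-2 - 1*1) = -798*(-2 - 1) = -798*(-3) = 2394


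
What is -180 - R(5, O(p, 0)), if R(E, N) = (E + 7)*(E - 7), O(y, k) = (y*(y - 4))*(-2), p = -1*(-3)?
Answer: -156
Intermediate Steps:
p = 3
O(y, k) = -2*y*(-4 + y) (O(y, k) = (y*(-4 + y))*(-2) = -2*y*(-4 + y))
R(E, N) = (-7 + E)*(7 + E) (R(E, N) = (7 + E)*(-7 + E) = (-7 + E)*(7 + E))
-180 - R(5, O(p, 0)) = -180 - (-49 + 5²) = -180 - (-49 + 25) = -180 - 1*(-24) = -180 + 24 = -156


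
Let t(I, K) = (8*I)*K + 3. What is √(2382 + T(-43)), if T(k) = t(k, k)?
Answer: √17177 ≈ 131.06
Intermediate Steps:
t(I, K) = 3 + 8*I*K (t(I, K) = 8*I*K + 3 = 3 + 8*I*K)
T(k) = 3 + 8*k² (T(k) = 3 + 8*k*k = 3 + 8*k²)
√(2382 + T(-43)) = √(2382 + (3 + 8*(-43)²)) = √(2382 + (3 + 8*1849)) = √(2382 + (3 + 14792)) = √(2382 + 14795) = √17177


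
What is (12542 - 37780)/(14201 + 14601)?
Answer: -12619/14401 ≈ -0.87626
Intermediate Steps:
(12542 - 37780)/(14201 + 14601) = -25238/28802 = -25238*1/28802 = -12619/14401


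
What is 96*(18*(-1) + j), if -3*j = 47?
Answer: -3232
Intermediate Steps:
j = -47/3 (j = -⅓*47 = -47/3 ≈ -15.667)
96*(18*(-1) + j) = 96*(18*(-1) - 47/3) = 96*(-18 - 47/3) = 96*(-101/3) = -3232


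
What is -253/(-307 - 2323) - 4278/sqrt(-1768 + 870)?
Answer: 253/2630 + 2139*I*sqrt(898)/449 ≈ 0.096198 + 142.76*I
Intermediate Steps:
-253/(-307 - 2323) - 4278/sqrt(-1768 + 870) = -253/(-2630) - 4278*(-I*sqrt(898)/898) = -253*(-1/2630) - 4278*(-I*sqrt(898)/898) = 253/2630 - (-2139)*I*sqrt(898)/449 = 253/2630 + 2139*I*sqrt(898)/449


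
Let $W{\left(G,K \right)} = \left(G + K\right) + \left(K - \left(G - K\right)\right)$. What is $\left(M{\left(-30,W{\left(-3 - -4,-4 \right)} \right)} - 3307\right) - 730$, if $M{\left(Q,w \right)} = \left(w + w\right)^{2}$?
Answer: $-3461$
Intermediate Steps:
$W{\left(G,K \right)} = 3 K$ ($W{\left(G,K \right)} = \left(G + K\right) - \left(G - 2 K\right) = 3 K$)
$M{\left(Q,w \right)} = 4 w^{2}$ ($M{\left(Q,w \right)} = \left(2 w\right)^{2} = 4 w^{2}$)
$\left(M{\left(-30,W{\left(-3 - -4,-4 \right)} \right)} - 3307\right) - 730 = \left(4 \left(3 \left(-4\right)\right)^{2} - 3307\right) - 730 = \left(4 \left(-12\right)^{2} - 3307\right) - 730 = \left(4 \cdot 144 - 3307\right) - 730 = \left(576 - 3307\right) - 730 = -2731 - 730 = -3461$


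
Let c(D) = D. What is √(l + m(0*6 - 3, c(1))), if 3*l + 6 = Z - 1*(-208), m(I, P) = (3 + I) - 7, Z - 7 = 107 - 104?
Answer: √573/3 ≈ 7.9791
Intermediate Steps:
Z = 10 (Z = 7 + (107 - 104) = 7 + 3 = 10)
m(I, P) = -4 + I
l = 212/3 (l = -2 + (10 - 1*(-208))/3 = -2 + (10 + 208)/3 = -2 + (⅓)*218 = -2 + 218/3 = 212/3 ≈ 70.667)
√(l + m(0*6 - 3, c(1))) = √(212/3 + (-4 + (0*6 - 3))) = √(212/3 + (-4 + (0 - 3))) = √(212/3 + (-4 - 3)) = √(212/3 - 7) = √(191/3) = √573/3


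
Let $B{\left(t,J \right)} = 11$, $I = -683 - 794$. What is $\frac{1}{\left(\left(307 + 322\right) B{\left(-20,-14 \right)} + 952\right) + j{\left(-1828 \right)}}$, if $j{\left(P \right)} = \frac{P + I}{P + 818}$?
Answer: $\frac{202}{1590603} \approx 0.000127$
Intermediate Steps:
$I = -1477$
$j{\left(P \right)} = \frac{-1477 + P}{818 + P}$ ($j{\left(P \right)} = \frac{P - 1477}{P + 818} = \frac{-1477 + P}{818 + P}$)
$\frac{1}{\left(\left(307 + 322\right) B{\left(-20,-14 \right)} + 952\right) + j{\left(-1828 \right)}} = \frac{1}{\left(\left(307 + 322\right) 11 + 952\right) + \frac{-1477 - 1828}{818 - 1828}} = \frac{1}{\left(629 \cdot 11 + 952\right) + \frac{1}{-1010} \left(-3305\right)} = \frac{1}{\left(6919 + 952\right) - - \frac{661}{202}} = \frac{1}{7871 + \frac{661}{202}} = \frac{1}{\frac{1590603}{202}} = \frac{202}{1590603}$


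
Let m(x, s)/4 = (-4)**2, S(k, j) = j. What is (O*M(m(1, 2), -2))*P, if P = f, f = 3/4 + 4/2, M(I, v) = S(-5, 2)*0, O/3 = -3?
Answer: 0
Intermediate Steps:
O = -9 (O = 3*(-3) = -9)
m(x, s) = 64 (m(x, s) = 4*(-4)**2 = 4*16 = 64)
M(I, v) = 0 (M(I, v) = 2*0 = 0)
f = 11/4 (f = 3*(1/4) + 4*(1/2) = 3/4 + 2 = 11/4 ≈ 2.7500)
P = 11/4 ≈ 2.7500
(O*M(m(1, 2), -2))*P = -9*0*(11/4) = 0*(11/4) = 0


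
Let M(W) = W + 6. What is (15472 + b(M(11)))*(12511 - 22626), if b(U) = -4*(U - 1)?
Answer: -155851920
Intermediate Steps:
M(W) = 6 + W
b(U) = 4 - 4*U (b(U) = -4*(-1 + U) = 4 - 4*U)
(15472 + b(M(11)))*(12511 - 22626) = (15472 + (4 - 4*(6 + 11)))*(12511 - 22626) = (15472 + (4 - 4*17))*(-10115) = (15472 + (4 - 68))*(-10115) = (15472 - 64)*(-10115) = 15408*(-10115) = -155851920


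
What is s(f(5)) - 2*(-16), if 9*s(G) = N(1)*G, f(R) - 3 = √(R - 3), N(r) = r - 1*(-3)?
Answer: 100/3 + 4*√2/9 ≈ 33.962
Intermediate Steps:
N(r) = 3 + r (N(r) = r + 3 = 3 + r)
f(R) = 3 + √(-3 + R) (f(R) = 3 + √(R - 3) = 3 + √(-3 + R))
s(G) = 4*G/9 (s(G) = ((3 + 1)*G)/9 = (4*G)/9 = 4*G/9)
s(f(5)) - 2*(-16) = 4*(3 + √(-3 + 5))/9 - 2*(-16) = 4*(3 + √2)/9 + 32 = (4/3 + 4*√2/9) + 32 = 100/3 + 4*√2/9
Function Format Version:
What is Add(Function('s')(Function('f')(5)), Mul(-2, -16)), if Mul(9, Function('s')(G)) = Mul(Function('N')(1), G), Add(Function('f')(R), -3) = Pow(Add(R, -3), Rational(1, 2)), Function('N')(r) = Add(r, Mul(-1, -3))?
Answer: Add(Rational(100, 3), Mul(Rational(4, 9), Pow(2, Rational(1, 2)))) ≈ 33.962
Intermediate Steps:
Function('N')(r) = Add(3, r) (Function('N')(r) = Add(r, 3) = Add(3, r))
Function('f')(R) = Add(3, Pow(Add(-3, R), Rational(1, 2))) (Function('f')(R) = Add(3, Pow(Add(R, -3), Rational(1, 2))) = Add(3, Pow(Add(-3, R), Rational(1, 2))))
Function('s')(G) = Mul(Rational(4, 9), G) (Function('s')(G) = Mul(Rational(1, 9), Mul(Add(3, 1), G)) = Mul(Rational(1, 9), Mul(4, G)) = Mul(Rational(4, 9), G))
Add(Function('s')(Function('f')(5)), Mul(-2, -16)) = Add(Mul(Rational(4, 9), Add(3, Pow(Add(-3, 5), Rational(1, 2)))), Mul(-2, -16)) = Add(Mul(Rational(4, 9), Add(3, Pow(2, Rational(1, 2)))), 32) = Add(Add(Rational(4, 3), Mul(Rational(4, 9), Pow(2, Rational(1, 2)))), 32) = Add(Rational(100, 3), Mul(Rational(4, 9), Pow(2, Rational(1, 2))))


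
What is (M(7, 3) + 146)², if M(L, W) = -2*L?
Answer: 17424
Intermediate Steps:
(M(7, 3) + 146)² = (-2*7 + 146)² = (-14 + 146)² = 132² = 17424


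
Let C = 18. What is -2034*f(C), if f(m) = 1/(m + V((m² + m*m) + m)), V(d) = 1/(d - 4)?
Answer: -1346508/11917 ≈ -112.99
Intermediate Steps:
V(d) = 1/(-4 + d)
f(m) = 1/(m + 1/(-4 + m + 2*m²)) (f(m) = 1/(m + 1/(-4 + ((m² + m*m) + m))) = 1/(m + 1/(-4 + ((m² + m²) + m))) = 1/(m + 1/(-4 + (2*m² + m))) = 1/(m + 1/(-4 + (m + 2*m²))) = 1/(m + 1/(-4 + m + 2*m²)))
-2034*f(C) = -2034*(-4 + 18*(1 + 2*18))/(1 + 18*(-4 + 18*(1 + 2*18))) = -2034*(-4 + 18*(1 + 36))/(1 + 18*(-4 + 18*(1 + 36))) = -2034*(-4 + 18*37)/(1 + 18*(-4 + 18*37)) = -2034*(-4 + 666)/(1 + 18*(-4 + 666)) = -2034*662/(1 + 18*662) = -2034*662/(1 + 11916) = -2034*662/11917 = -1346508/11917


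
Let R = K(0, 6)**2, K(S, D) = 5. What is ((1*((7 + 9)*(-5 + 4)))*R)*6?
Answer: -2400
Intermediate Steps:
R = 25 (R = 5**2 = 25)
((1*((7 + 9)*(-5 + 4)))*R)*6 = ((1*((7 + 9)*(-5 + 4)))*25)*6 = ((1*(16*(-1)))*25)*6 = ((1*(-16))*25)*6 = -16*25*6 = -400*6 = -2400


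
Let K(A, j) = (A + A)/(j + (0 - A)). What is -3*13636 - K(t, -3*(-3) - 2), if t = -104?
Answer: -4540580/111 ≈ -40906.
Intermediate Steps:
K(A, j) = 2*A/(j - A) (K(A, j) = (2*A)/(j - A) = 2*A/(j - A))
-3*13636 - K(t, -3*(-3) - 2) = -3*13636 - 2*(-104)/((-3*(-3) - 2) - 1*(-104)) = -40908 - 2*(-104)/((9 - 2) + 104) = -40908 - 2*(-104)/(7 + 104) = -40908 - 2*(-104)/111 = -40908 - 1*(-208/111) = -40908 + 208/111 = -4540580/111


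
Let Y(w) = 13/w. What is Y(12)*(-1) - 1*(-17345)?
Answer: 208127/12 ≈ 17344.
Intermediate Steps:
Y(12)*(-1) - 1*(-17345) = (13/12)*(-1) - 1*(-17345) = (13*(1/12))*(-1) + 17345 = (13/12)*(-1) + 17345 = -13/12 + 17345 = 208127/12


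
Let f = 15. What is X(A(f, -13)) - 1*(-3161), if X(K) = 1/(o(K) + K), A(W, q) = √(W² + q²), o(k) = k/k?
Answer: 1242272/393 + √394/393 ≈ 3161.0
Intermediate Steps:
o(k) = 1
X(K) = 1/(1 + K)
X(A(f, -13)) - 1*(-3161) = 1/(1 + √(15² + (-13)²)) - 1*(-3161) = 1/(1 + √(225 + 169)) + 3161 = 1/(1 + √394) + 3161 = 3161 + 1/(1 + √394)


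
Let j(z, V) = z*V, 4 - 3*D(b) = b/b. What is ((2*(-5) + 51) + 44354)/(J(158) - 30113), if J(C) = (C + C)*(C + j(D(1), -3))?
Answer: 44395/18867 ≈ 2.3531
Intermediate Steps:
D(b) = 1 (D(b) = 4/3 - b/(3*b) = 4/3 - 1/3*1 = 4/3 - 1/3 = 1)
j(z, V) = V*z
J(C) = 2*C*(-3 + C) (J(C) = (C + C)*(C - 3*1) = (2*C)*(C - 3) = (2*C)*(-3 + C) = 2*C*(-3 + C))
((2*(-5) + 51) + 44354)/(J(158) - 30113) = ((2*(-5) + 51) + 44354)/(2*158*(-3 + 158) - 30113) = ((-10 + 51) + 44354)/(2*158*155 - 30113) = (41 + 44354)/(48980 - 30113) = 44395/18867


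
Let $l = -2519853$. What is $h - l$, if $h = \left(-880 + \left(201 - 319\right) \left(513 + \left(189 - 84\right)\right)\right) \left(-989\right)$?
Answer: $75512009$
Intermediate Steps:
$h = 72992156$ ($h = \left(-880 - 118 \left(513 + 105\right)\right) \left(-989\right) = \left(-880 - 72924\right) \left(-989\right) = \left(-73804\right) \left(-989\right) = 72992156$)
$h - l = 72992156 - -2519853 = 72992156 + 2519853 = 75512009$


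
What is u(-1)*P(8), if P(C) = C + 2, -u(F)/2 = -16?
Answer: 320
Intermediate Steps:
u(F) = 32 (u(F) = -2*(-16) = 32)
P(C) = 2 + C
u(-1)*P(8) = 32*(2 + 8) = 32*10 = 320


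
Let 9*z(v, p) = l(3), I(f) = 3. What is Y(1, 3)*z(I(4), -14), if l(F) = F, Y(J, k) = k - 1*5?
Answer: -⅔ ≈ -0.66667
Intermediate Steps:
Y(J, k) = -5 + k (Y(J, k) = k - 5 = -5 + k)
z(v, p) = ⅓ (z(v, p) = (⅑)*3 = ⅓)
Y(1, 3)*z(I(4), -14) = (-5 + 3)*(⅓) = -2*⅓ = -⅔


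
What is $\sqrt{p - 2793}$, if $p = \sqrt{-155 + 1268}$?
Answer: $\sqrt{-2793 + \sqrt{1113}} \approx 52.532 i$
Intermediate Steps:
$p = \sqrt{1113} \approx 33.362$
$\sqrt{p - 2793} = \sqrt{\sqrt{1113} - 2793} = \sqrt{-2793 + \sqrt{1113}}$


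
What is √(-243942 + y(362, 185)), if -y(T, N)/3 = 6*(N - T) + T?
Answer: I*√241842 ≈ 491.77*I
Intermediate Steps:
y(T, N) = -18*N + 15*T (y(T, N) = -3*(6*(N - T) + T) = -3*((-6*T + 6*N) + T) = -3*(-5*T + 6*N) = -18*N + 15*T)
√(-243942 + y(362, 185)) = √(-243942 + (-18*185 + 15*362)) = √(-243942 + (-3330 + 5430)) = √(-243942 + 2100) = √(-241842) = I*√241842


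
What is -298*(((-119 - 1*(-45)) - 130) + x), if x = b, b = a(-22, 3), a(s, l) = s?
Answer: 67348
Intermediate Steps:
b = -22
x = -22
-298*(((-119 - 1*(-45)) - 130) + x) = -298*(((-119 - 1*(-45)) - 130) - 22) = -298*(((-119 + 45) - 130) - 22) = -298*((-74 - 130) - 22) = -298*(-204 - 22) = -298*(-226) = 67348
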